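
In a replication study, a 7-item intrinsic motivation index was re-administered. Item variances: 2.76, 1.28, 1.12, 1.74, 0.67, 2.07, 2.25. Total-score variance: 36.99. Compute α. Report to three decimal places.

Σσ²ᵢ = 2.76 + 1.28 + 1.12 + 1.74 + 0.67 + 2.07 + 2.25 = 11.89
α = (k/(k−1))·(1 − Σσ²ᵢ/total variance) = (7/6)·(1 − 11.89/36.99) = 0.792

α = 0.792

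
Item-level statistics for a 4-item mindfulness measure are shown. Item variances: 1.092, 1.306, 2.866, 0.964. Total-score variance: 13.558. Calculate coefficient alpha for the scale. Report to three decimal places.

coefficient alpha = 0.721

ΣVar(i) = 1.092 + 1.306 + 2.866 + 0.964 = 6.228
α = (k/(k−1))·(1 − ΣVar(i)/σ²_total) = (4/3)·(1 − 6.228/13.558) = 0.721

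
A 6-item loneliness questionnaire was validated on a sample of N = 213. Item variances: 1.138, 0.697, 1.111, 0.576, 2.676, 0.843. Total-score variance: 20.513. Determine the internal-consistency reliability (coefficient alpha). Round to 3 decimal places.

α = 0.788

Σσᵢ² = 1.138 + 0.697 + 1.111 + 0.576 + 2.676 + 0.843 = 7.041
α = (k/(k−1))·(1 − Σσᵢ²/σ²_T) = (6/5)·(1 − 7.041/20.513) = 0.788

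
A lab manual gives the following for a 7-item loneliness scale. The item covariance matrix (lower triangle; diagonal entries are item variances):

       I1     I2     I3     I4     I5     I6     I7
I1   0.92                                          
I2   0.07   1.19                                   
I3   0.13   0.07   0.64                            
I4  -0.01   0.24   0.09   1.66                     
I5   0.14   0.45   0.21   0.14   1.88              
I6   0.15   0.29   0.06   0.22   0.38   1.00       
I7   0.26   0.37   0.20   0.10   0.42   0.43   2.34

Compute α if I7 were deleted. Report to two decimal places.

α = 0.50

Remaining items: I1, I2, I3, I4, I5, I6 (k = 6).
Σσ²ᵢ = 0.92 + 1.19 + 0.64 + 1.66 + 1.88 + 1.00 = 7.29
Var(T) = 7.29 + 2 × 2.63 = 12.55
α (item deleted) = (6/5)·(1 − 7.29/12.55) = 0.50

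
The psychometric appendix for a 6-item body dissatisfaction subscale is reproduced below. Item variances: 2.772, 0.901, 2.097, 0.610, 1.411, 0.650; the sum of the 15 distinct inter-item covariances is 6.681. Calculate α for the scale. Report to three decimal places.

sum of item variances = 2.772 + 0.901 + 2.097 + 0.610 + 1.411 + 0.650 = 8.441
Sum of distinct covariances = 6.681
total variance = sum of item variances + 2·Σcov = 8.441 + 2 × 6.681 = 21.803
α = (6/5)·(1 − 8.441/21.803) = 0.735

α = 0.735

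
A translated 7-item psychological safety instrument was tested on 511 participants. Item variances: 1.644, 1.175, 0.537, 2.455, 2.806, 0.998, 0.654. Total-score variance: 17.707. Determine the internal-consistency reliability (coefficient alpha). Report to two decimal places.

sum of item variances = 1.644 + 1.175 + 0.537 + 2.455 + 2.806 + 0.998 + 0.654 = 10.269
α = (k/(k−1))·(1 − sum of item variances/σ²_total) = (7/6)·(1 − 10.269/17.707) = 0.49

α = 0.49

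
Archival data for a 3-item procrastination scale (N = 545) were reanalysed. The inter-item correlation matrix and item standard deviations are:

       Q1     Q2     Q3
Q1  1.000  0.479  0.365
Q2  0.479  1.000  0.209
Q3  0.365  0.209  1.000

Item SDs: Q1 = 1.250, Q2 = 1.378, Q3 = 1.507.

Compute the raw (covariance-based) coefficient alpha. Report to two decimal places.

Σσ²ᵢ = 1.250² + 1.378² + 1.507² = 5.7324
Covariances σ_ij = r_ij · s_i · s_j:
  σ(Q1,Q2) = 0.479 × 1.250 × 1.378 = 0.8251
  σ(Q1,Q3) = 0.365 × 1.250 × 1.507 = 0.6876
  σ(Q2,Q3) = 0.209 × 1.378 × 1.507 = 0.4340
σ²_T = Σσ²ᵢ + 2·Σσ_ij = 5.7324 + 2 × 1.9467 = 9.6258
α = (3/2)·(1 − 5.7324/9.6258) = 0.61

α = 0.61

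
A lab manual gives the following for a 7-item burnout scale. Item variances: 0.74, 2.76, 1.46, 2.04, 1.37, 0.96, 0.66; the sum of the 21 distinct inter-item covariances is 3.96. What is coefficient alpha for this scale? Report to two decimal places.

sum of item variances = 0.74 + 2.76 + 1.46 + 2.04 + 1.37 + 0.96 + 0.66 = 9.99
Sum of distinct covariances = 3.96
σ²_total = sum of item variances + 2·Σcov = 9.99 + 2 × 3.96 = 17.91
α = (7/6)·(1 − 9.99/17.91) = 0.52

α = 0.52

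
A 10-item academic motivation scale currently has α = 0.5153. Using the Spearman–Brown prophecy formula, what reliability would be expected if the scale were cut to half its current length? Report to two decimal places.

predicted reliability = 0.35

Length factor m = 1/2
α' = m·α / (1 − (1−m)·α)
   = 1/2 × 0.5153 / (1 − (1 − 1/2) × 0.5153)
   = 0.2576 / 0.7424 = 0.35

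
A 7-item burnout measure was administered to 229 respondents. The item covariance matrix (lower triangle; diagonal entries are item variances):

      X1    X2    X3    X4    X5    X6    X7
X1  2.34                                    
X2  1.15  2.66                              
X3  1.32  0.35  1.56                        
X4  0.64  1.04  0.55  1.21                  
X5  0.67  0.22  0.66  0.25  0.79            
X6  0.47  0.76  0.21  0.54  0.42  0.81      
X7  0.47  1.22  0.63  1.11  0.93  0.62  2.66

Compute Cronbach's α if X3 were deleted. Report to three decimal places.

Remaining items: X1, X2, X4, X5, X6, X7 (k = 6).
sum of item variances = 2.34 + 2.66 + 1.21 + 0.79 + 0.81 + 2.66 = 10.47
total variance = 10.47 + 2 × 10.51 = 31.49
α (item deleted) = (6/5)·(1 − 10.47/31.49) = 0.801

α = 0.801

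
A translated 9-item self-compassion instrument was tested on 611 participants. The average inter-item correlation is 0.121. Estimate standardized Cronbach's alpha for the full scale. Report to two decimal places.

α = 0.55

Standardized α = k·r̄ / (1 + (k−1)·r̄) = 9 × 0.121 / (1 + 8 × 0.121)
  = 1.0890 / 1.9680 = 0.55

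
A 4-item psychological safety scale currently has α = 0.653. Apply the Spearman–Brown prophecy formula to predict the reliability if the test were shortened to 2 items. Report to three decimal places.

Length factor m = 2/4 = 0.5000
α' = m·α / (1 − (1−m)·α)
   = 2/4 × 0.653 / (1 − (1 − 2/4) × 0.653)
   = 0.3265 / 0.6735 = 0.485

predicted reliability = 0.485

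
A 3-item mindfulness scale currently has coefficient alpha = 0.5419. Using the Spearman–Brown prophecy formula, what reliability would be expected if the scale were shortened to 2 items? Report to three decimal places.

predicted reliability = 0.441

Length factor m = 2/3 = 0.6667
α' = m·α / (1 − (1−m)·α)
   = 2/3 × 0.5419 / (1 − (1 − 2/3) × 0.5419)
   = 0.3613 / 0.8194 = 0.441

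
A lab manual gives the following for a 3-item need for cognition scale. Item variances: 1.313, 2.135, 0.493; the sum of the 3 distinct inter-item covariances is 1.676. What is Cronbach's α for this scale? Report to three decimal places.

Cronbach's α = 0.689

Σσ²ᵢ = 1.313 + 2.135 + 0.493 = 3.941
Sum of distinct covariances = 1.676
σ²_total = Σσ²ᵢ + 2·Σcov = 3.941 + 2 × 1.676 = 7.293
α = (3/2)·(1 − 3.941/7.293) = 0.689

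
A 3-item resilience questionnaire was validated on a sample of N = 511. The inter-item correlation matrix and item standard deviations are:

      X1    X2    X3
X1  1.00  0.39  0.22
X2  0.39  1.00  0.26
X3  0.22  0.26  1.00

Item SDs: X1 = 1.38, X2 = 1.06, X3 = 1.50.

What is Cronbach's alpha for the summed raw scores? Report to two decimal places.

Cronbach's alpha = 0.53

Σσ²ᵢ = 1.38² + 1.06² + 1.50² = 5.2780
Covariances σ_ij = r_ij · s_i · s_j:
  σ(X1,X2) = 0.39 × 1.38 × 1.06 = 0.5705
  σ(X1,X3) = 0.22 × 1.38 × 1.50 = 0.4554
  σ(X2,X3) = 0.26 × 1.06 × 1.50 = 0.4134
σ²_T = Σσ²ᵢ + 2·Σσ_ij = 5.2780 + 2 × 1.4393 = 8.1566
α = (3/2)·(1 − 5.2780/8.1566) = 0.53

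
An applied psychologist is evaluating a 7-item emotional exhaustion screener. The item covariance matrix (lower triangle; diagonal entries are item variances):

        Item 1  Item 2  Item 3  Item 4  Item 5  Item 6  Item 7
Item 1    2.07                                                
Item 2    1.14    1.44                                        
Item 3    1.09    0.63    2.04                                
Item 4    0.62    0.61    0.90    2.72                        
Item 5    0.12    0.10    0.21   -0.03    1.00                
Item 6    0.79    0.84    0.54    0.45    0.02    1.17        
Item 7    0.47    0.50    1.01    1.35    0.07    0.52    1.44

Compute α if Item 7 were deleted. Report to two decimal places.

α = 0.73

Remaining items: Item 1, Item 2, Item 3, Item 4, Item 5, Item 6 (k = 6).
sum of item variances = 2.07 + 1.44 + 2.04 + 2.72 + 1.00 + 1.17 = 10.44
total variance = 10.44 + 2 × 8.03 = 26.50
α (item deleted) = (6/5)·(1 − 10.44/26.50) = 0.73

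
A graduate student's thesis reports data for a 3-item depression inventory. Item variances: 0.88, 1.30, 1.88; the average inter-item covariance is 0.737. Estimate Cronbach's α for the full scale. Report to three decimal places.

Cronbach's α = 0.782

ΣVar(i) = 0.88 + 1.30 + 1.88 = 4.06
Sum of the 3 distinct covariances = 3 × 0.737 = 2.211
σ²_total = ΣVar(i) + 2·Σcov = 4.06 + 2 × 2.211 = 8.482
α = (3/2)·(1 − 4.06/8.482) = 0.782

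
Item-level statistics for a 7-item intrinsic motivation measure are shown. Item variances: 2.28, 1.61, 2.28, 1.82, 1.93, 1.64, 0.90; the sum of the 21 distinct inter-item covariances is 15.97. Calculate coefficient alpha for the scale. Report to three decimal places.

sum of item variances = 2.28 + 1.61 + 2.28 + 1.82 + 1.93 + 1.64 + 0.90 = 12.46
Sum of distinct covariances = 15.97
σ²_total = sum of item variances + 2·Σcov = 12.46 + 2 × 15.97 = 44.40
α = (7/6)·(1 − 12.46/44.40) = 0.839

coefficient alpha = 0.839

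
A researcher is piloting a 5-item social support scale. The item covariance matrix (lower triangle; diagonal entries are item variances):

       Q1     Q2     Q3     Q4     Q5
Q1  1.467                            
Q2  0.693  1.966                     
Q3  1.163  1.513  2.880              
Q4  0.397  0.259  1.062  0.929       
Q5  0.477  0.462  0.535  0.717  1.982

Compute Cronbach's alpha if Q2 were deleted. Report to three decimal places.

Remaining items: Q1, Q3, Q4, Q5 (k = 4).
ΣVar(i) = 1.467 + 2.880 + 0.929 + 1.982 = 7.258
σ²_T = 7.258 + 2 × 4.351 = 15.960
α (item deleted) = (4/3)·(1 − 7.258/15.960) = 0.727

Cronbach's alpha = 0.727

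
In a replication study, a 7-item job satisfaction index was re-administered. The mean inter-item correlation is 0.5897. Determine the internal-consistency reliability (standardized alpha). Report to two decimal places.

Standardized α = k·r̄ / (1 + (k−1)·r̄) = 7 × 0.5897 / (1 + 6 × 0.5897)
  = 4.1279 / 4.5382 = 0.91

standardized alpha = 0.91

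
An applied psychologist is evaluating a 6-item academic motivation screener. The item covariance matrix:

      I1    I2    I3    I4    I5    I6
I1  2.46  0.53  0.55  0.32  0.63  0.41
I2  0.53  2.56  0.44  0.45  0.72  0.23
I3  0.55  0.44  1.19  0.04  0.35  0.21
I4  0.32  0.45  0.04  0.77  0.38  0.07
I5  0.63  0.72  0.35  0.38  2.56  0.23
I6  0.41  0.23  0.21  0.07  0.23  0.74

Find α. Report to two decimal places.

Σσ²ᵢ = 2.46 + 2.56 + 1.19 + 0.77 + 2.56 + 0.74 = 10.28
Sum of the distinct covariances = 5.56
total variance = 10.28 + 2 × 5.56 = 21.40
α = (k/(k−1))·(1 − Σσ²ᵢ/total variance) = (6/5)·(1 − 10.28/21.40) = 0.62

α = 0.62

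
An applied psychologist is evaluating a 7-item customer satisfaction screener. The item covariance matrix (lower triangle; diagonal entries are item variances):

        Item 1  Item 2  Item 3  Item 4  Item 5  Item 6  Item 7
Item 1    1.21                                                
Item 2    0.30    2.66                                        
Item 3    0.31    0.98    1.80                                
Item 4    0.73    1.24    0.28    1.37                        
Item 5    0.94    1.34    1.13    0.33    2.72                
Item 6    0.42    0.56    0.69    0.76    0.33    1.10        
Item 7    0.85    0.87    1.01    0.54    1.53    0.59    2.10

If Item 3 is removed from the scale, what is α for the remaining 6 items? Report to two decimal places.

Remaining items: Item 1, Item 2, Item 4, Item 5, Item 6, Item 7 (k = 6).
Σσᵢ² = 1.21 + 2.66 + 1.37 + 2.72 + 1.10 + 2.10 = 11.16
σ²_T = 11.16 + 2 × 11.33 = 33.82
α (item deleted) = (6/5)·(1 − 11.16/33.82) = 0.80

α = 0.80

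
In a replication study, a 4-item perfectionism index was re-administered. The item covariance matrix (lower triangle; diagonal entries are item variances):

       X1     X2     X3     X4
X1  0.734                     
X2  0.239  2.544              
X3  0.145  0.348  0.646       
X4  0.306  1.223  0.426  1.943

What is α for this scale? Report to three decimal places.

sum of item variances = 0.734 + 2.544 + 0.646 + 1.943 = 5.867
Sum of off-diagonal covariances = 2.687
total variance = 5.867 + 2 × 2.687 = 11.241
α = (k/(k−1))·(1 − sum of item variances/total variance) = (4/3)·(1 − 5.867/11.241) = 0.637

α = 0.637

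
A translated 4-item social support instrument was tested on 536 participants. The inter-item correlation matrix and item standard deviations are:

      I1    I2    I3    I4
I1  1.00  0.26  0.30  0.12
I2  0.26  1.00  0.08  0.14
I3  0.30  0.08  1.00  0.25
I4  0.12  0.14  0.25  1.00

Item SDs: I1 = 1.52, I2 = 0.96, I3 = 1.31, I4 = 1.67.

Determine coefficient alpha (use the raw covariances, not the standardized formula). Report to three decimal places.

Σσ²ᵢ = 1.52² + 0.96² + 1.31² + 1.67² = 7.7370
Covariances σ_ij = r_ij · s_i · s_j:
  σ(I1,I2) = 0.26 × 1.52 × 0.96 = 0.3794
  σ(I1,I3) = 0.30 × 1.52 × 1.31 = 0.5974
  σ(I1,I4) = 0.12 × 1.52 × 1.67 = 0.3046
  σ(I2,I3) = 0.08 × 0.96 × 1.31 = 0.1006
  σ(I2,I4) = 0.14 × 0.96 × 1.67 = 0.2244
  σ(I3,I4) = 0.25 × 1.31 × 1.67 = 0.5469
σ²_T = Σσ²ᵢ + 2·Σσ_ij = 7.7370 + 2 × 2.1533 = 12.0436
α = (4/3)·(1 − 7.7370/12.0436) = 0.477

coefficient alpha = 0.477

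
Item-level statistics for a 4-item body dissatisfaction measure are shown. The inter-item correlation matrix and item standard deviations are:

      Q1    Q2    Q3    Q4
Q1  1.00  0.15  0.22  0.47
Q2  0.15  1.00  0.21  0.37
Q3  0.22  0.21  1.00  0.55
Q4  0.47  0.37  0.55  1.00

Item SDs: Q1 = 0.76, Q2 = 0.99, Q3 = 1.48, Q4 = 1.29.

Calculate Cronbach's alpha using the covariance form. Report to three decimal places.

α = 0.660

Σσ²ᵢ = 0.76² + 0.99² + 1.48² + 1.29² = 5.4122
Covariances σ_ij = r_ij · s_i · s_j:
  σ(Q1,Q2) = 0.15 × 0.76 × 0.99 = 0.1129
  σ(Q1,Q3) = 0.22 × 0.76 × 1.48 = 0.2475
  σ(Q1,Q4) = 0.47 × 0.76 × 1.29 = 0.4608
  σ(Q2,Q3) = 0.21 × 0.99 × 1.48 = 0.3077
  σ(Q2,Q4) = 0.37 × 0.99 × 1.29 = 0.4725
  σ(Q3,Q4) = 0.55 × 1.48 × 1.29 = 1.0501
σ²_T = Σσ²ᵢ + 2·Σσ_ij = 5.4122 + 2 × 2.6515 = 10.7152
α = (4/3)·(1 − 5.4122/10.7152) = 0.660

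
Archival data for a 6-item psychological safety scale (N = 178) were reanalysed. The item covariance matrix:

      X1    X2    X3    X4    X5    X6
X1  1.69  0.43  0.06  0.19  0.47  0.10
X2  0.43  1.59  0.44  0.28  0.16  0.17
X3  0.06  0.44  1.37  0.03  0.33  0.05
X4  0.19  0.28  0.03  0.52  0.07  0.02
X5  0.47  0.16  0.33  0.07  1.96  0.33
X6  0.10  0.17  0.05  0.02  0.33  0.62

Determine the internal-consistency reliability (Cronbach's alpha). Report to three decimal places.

Cronbach's alpha = 0.536

sum of item variances = 1.69 + 1.59 + 1.37 + 0.52 + 1.96 + 0.62 = 7.75
Σ_{i<j} σ_ij = 3.13
σ²_T = 7.75 + 2 × 3.13 = 14.01
α = (k/(k−1))·(1 − sum of item variances/σ²_T) = (6/5)·(1 − 7.75/14.01) = 0.536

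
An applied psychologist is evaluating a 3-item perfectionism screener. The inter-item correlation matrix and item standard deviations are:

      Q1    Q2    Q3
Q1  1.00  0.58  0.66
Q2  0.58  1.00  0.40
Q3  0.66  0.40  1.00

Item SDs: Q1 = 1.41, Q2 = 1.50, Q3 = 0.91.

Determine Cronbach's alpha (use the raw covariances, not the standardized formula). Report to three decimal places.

Σσ²ᵢ = 1.41² + 1.50² + 0.91² = 5.0662
Covariances σ_ij = r_ij · s_i · s_j:
  σ(Q1,Q2) = 0.58 × 1.41 × 1.50 = 1.2267
  σ(Q1,Q3) = 0.66 × 1.41 × 0.91 = 0.8468
  σ(Q2,Q3) = 0.40 × 1.50 × 0.91 = 0.5460
σ²_T = Σσ²ᵢ + 2·Σσ_ij = 5.0662 + 2 × 2.6195 = 10.3052
α = (3/2)·(1 − 5.0662/10.3052) = 0.763

Cronbach's alpha = 0.763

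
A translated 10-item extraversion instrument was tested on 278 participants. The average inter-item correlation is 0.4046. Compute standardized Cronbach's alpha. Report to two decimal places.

α = 0.87

Standardized α = k·r̄ / (1 + (k−1)·r̄) = 10 × 0.4046 / (1 + 9 × 0.4046)
  = 4.0460 / 4.6414 = 0.87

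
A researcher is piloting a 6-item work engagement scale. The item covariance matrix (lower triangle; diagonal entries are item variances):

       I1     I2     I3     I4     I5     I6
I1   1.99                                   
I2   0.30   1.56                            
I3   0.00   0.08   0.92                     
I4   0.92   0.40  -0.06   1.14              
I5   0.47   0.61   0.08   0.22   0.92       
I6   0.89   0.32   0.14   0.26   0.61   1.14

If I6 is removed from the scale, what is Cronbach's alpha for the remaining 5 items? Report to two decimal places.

Remaining items: I1, I2, I3, I4, I5 (k = 5).
sum of item variances = 1.99 + 1.56 + 0.92 + 1.14 + 0.92 = 6.53
total variance = 6.53 + 2 × 3.02 = 12.57
α (item deleted) = (5/4)·(1 − 6.53/12.57) = 0.60

α = 0.60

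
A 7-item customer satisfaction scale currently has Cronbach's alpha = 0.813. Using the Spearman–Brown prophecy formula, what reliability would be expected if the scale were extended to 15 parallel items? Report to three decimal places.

predicted reliability = 0.903

Length factor m = 15/7 = 2.1429
α' = m·α / (1 + (m−1)·α)
   = 15/7 × 0.813 / (1 + (15/7 − 1) × 0.813)
   = 1.7421 / 1.9291 = 0.903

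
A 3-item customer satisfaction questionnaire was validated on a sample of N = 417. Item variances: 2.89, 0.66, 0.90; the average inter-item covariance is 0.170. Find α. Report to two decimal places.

α = 0.28

Σσᵢ² = 2.89 + 0.66 + 0.90 = 4.45
Sum of the 3 distinct covariances = 3 × 0.170 = 0.510
σ²_total = Σσᵢ² + 2·Σcov = 4.45 + 2 × 0.510 = 5.470
α = (3/2)·(1 − 4.45/5.470) = 0.28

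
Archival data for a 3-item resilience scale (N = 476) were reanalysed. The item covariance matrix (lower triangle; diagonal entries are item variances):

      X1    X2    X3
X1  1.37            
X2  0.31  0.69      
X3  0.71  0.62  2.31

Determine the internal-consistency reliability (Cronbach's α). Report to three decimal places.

α = 0.643

Σσᵢ² = 1.37 + 0.69 + 2.31 = 4.37
Σ_{i<j} σ_ij = 1.64
σ²_total = 4.37 + 2 × 1.64 = 7.65
α = (k/(k−1))·(1 − Σσᵢ²/σ²_total) = (3/2)·(1 − 4.37/7.65) = 0.643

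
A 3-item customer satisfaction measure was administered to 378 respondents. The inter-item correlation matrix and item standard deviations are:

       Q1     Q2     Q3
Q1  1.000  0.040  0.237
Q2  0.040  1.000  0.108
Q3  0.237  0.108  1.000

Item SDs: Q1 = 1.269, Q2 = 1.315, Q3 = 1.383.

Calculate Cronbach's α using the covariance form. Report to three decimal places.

Cronbach's α = 0.308

Σσ²ᵢ = 1.269² + 1.315² + 1.383² = 5.2523
Covariances σ_ij = r_ij · s_i · s_j:
  σ(Q1,Q2) = 0.040 × 1.269 × 1.315 = 0.0667
  σ(Q1,Q3) = 0.237 × 1.269 × 1.383 = 0.4159
  σ(Q2,Q3) = 0.108 × 1.315 × 1.383 = 0.1964
σ²_T = Σσ²ᵢ + 2·Σσ_ij = 5.2523 + 2 × 0.6790 = 6.6103
α = (3/2)·(1 − 5.2523/6.6103) = 0.308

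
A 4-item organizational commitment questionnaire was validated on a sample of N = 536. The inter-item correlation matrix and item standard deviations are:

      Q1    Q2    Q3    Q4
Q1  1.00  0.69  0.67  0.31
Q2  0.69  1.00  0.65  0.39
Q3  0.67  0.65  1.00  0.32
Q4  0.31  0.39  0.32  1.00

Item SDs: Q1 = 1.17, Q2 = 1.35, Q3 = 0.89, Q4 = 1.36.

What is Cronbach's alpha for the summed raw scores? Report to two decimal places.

Σσ²ᵢ = 1.17² + 1.35² + 0.89² + 1.36² = 5.8331
Covariances σ_ij = r_ij · s_i · s_j:
  σ(Q1,Q2) = 0.69 × 1.17 × 1.35 = 1.0899
  σ(Q1,Q3) = 0.67 × 1.17 × 0.89 = 0.6977
  σ(Q1,Q4) = 0.31 × 1.17 × 1.36 = 0.4933
  σ(Q2,Q3) = 0.65 × 1.35 × 0.89 = 0.7810
  σ(Q2,Q4) = 0.39 × 1.35 × 1.36 = 0.7160
  σ(Q3,Q4) = 0.32 × 0.89 × 1.36 = 0.3873
σ²_T = Σσ²ᵢ + 2·Σσ_ij = 5.8331 + 2 × 4.1652 = 14.1635
α = (4/3)·(1 − 5.8331/14.1635) = 0.78

Cronbach's alpha = 0.78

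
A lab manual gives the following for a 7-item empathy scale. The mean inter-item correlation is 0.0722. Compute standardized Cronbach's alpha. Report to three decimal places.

Standardized α = k·r̄ / (1 + (k−1)·r̄) = 7 × 0.0722 / (1 + 6 × 0.0722)
  = 0.5054 / 1.4332 = 0.353

α = 0.353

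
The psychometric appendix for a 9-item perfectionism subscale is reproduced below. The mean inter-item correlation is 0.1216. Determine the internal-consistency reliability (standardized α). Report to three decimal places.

α = 0.555

Standardized α = k·r̄ / (1 + (k−1)·r̄) = 9 × 0.1216 / (1 + 8 × 0.1216)
  = 1.0944 / 1.9728 = 0.555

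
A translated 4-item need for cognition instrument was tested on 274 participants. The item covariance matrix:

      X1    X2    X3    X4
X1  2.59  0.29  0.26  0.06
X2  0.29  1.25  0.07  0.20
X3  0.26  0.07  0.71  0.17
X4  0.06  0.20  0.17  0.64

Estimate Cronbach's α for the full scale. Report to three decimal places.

α = 0.384

sum of item variances = 2.59 + 1.25 + 0.71 + 0.64 = 5.19
Sum of off-diagonal covariances = 1.05
total variance = 5.19 + 2 × 1.05 = 7.29
α = (k/(k−1))·(1 − sum of item variances/total variance) = (4/3)·(1 − 5.19/7.29) = 0.384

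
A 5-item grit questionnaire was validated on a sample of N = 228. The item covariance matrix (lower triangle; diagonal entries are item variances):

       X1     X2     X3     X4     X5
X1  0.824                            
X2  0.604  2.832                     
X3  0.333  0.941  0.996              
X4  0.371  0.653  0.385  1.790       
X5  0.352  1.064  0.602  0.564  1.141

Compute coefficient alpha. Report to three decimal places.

ΣVar(i) = 0.824 + 2.832 + 0.996 + 1.790 + 1.141 = 7.583
Σ_{i<j} σ_ij = 5.869
σ²_total = 7.583 + 2 × 5.869 = 19.321
α = (k/(k−1))·(1 − ΣVar(i)/σ²_total) = (5/4)·(1 − 7.583/19.321) = 0.759

α = 0.759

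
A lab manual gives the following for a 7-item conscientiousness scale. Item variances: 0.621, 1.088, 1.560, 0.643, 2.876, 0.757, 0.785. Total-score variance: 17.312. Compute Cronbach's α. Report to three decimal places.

α = 0.605

Σσ²ᵢ = 0.621 + 1.088 + 1.560 + 0.643 + 2.876 + 0.757 + 0.785 = 8.330
α = (k/(k−1))·(1 − Σσ²ᵢ/Var(T)) = (7/6)·(1 − 8.330/17.312) = 0.605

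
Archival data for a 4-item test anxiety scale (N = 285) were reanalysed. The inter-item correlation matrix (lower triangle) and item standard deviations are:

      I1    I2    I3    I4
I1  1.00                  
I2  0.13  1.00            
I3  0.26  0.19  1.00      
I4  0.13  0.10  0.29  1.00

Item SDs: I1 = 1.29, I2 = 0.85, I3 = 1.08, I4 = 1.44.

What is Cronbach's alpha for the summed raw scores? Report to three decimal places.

Σσ²ᵢ = 1.29² + 0.85² + 1.08² + 1.44² = 5.6266
Covariances σ_ij = r_ij · s_i · s_j:
  σ(I1,I2) = 0.13 × 1.29 × 0.85 = 0.1425
  σ(I1,I3) = 0.26 × 1.29 × 1.08 = 0.3622
  σ(I1,I4) = 0.13 × 1.29 × 1.44 = 0.2415
  σ(I2,I3) = 0.19 × 0.85 × 1.08 = 0.1744
  σ(I2,I4) = 0.10 × 0.85 × 1.44 = 0.1224
  σ(I3,I4) = 0.29 × 1.08 × 1.44 = 0.4510
σ²_T = Σσ²ᵢ + 2·Σσ_ij = 5.6266 + 2 × 1.4940 = 8.6146
α = (4/3)·(1 − 5.6266/8.6146) = 0.462

Cronbach's alpha = 0.462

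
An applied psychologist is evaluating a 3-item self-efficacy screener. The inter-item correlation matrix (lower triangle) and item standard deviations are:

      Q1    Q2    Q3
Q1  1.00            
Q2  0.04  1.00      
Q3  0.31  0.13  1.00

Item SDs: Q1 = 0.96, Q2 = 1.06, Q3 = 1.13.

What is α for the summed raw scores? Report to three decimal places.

α = 0.364

Σσ²ᵢ = 0.96² + 1.06² + 1.13² = 3.3221
Covariances σ_ij = r_ij · s_i · s_j:
  σ(Q1,Q2) = 0.04 × 0.96 × 1.06 = 0.0407
  σ(Q1,Q3) = 0.31 × 0.96 × 1.13 = 0.3363
  σ(Q2,Q3) = 0.13 × 1.06 × 1.13 = 0.1557
σ²_T = Σσ²ᵢ + 2·Σσ_ij = 3.3221 + 2 × 0.5327 = 4.3875
α = (3/2)·(1 − 3.3221/4.3875) = 0.364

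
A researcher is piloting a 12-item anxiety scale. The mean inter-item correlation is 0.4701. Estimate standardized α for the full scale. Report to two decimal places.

standardized α = 0.91

Standardized α = k·r̄ / (1 + (k−1)·r̄) = 12 × 0.4701 / (1 + 11 × 0.4701)
  = 5.6412 / 6.1711 = 0.91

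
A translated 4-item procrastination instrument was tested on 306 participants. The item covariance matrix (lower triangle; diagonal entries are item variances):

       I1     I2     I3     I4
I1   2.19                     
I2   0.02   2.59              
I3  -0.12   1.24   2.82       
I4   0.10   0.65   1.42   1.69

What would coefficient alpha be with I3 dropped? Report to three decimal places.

α = 0.288

Remaining items: I1, I2, I4 (k = 3).
Σσ²ᵢ = 2.19 + 2.59 + 1.69 = 6.47
total variance = 6.47 + 2 × 0.77 = 8.01
α (item deleted) = (3/2)·(1 − 6.47/8.01) = 0.288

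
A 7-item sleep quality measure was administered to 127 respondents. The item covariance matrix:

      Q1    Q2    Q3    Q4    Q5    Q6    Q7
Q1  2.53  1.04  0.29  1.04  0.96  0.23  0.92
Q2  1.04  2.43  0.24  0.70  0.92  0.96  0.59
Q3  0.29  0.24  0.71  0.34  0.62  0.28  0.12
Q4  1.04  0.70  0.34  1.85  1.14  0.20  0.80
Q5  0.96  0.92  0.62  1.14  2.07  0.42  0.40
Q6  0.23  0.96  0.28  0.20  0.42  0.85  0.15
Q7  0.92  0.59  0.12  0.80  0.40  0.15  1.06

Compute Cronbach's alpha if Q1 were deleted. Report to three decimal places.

α = 0.765

Remaining items: Q2, Q3, Q4, Q5, Q6, Q7 (k = 6).
sum of item variances = 2.43 + 0.71 + 1.85 + 2.07 + 0.85 + 1.06 = 8.97
σ²_T = 8.97 + 2 × 7.88 = 24.73
α (item deleted) = (6/5)·(1 − 8.97/24.73) = 0.765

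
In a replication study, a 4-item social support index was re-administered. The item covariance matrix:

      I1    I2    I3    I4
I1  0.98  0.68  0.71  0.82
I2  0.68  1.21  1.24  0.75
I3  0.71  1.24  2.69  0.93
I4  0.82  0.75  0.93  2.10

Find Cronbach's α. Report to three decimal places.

α = 0.794

ΣVar(i) = 0.98 + 1.21 + 2.69 + 2.10 = 6.98
Sum of off-diagonal covariances = 5.13
σ²_total = 6.98 + 2 × 5.13 = 17.24
α = (k/(k−1))·(1 − ΣVar(i)/σ²_total) = (4/3)·(1 − 6.98/17.24) = 0.794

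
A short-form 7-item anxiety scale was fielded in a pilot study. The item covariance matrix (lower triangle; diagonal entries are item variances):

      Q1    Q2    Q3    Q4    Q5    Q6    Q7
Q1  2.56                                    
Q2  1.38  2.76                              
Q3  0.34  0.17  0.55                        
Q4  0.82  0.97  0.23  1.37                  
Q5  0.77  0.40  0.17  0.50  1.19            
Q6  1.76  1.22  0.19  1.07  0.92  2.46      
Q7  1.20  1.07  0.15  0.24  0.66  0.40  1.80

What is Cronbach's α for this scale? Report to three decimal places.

Σσᵢ² = 2.56 + 2.76 + 0.55 + 1.37 + 1.19 + 2.46 + 1.80 = 12.69
Σ_{i<j} σ_ij = 14.63
total variance = 12.69 + 2 × 14.63 = 41.95
α = (k/(k−1))·(1 − Σσᵢ²/total variance) = (7/6)·(1 − 12.69/41.95) = 0.814

Cronbach's α = 0.814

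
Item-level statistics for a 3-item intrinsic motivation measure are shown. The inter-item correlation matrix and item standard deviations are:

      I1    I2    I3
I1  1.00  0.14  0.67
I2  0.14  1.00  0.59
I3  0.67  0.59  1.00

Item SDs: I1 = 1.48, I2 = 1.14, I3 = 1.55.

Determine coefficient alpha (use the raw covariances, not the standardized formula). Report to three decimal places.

coefficient alpha = 0.733

Σσ²ᵢ = 1.48² + 1.14² + 1.55² = 5.8925
Covariances σ_ij = r_ij · s_i · s_j:
  σ(I1,I2) = 0.14 × 1.48 × 1.14 = 0.2362
  σ(I1,I3) = 0.67 × 1.48 × 1.55 = 1.5370
  σ(I2,I3) = 0.59 × 1.14 × 1.55 = 1.0425
σ²_T = Σσ²ᵢ + 2·Σσ_ij = 5.8925 + 2 × 2.8157 = 11.5239
α = (3/2)·(1 − 5.8925/11.5239) = 0.733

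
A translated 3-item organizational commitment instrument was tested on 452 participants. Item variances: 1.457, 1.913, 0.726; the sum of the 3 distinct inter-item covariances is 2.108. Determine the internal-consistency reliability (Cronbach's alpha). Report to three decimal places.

Σσᵢ² = 1.457 + 1.913 + 0.726 = 4.096
Sum of distinct covariances = 2.108
σ²_T = Σσᵢ² + 2·Σcov = 4.096 + 2 × 2.108 = 8.312
α = (3/2)·(1 − 4.096/8.312) = 0.761

Cronbach's alpha = 0.761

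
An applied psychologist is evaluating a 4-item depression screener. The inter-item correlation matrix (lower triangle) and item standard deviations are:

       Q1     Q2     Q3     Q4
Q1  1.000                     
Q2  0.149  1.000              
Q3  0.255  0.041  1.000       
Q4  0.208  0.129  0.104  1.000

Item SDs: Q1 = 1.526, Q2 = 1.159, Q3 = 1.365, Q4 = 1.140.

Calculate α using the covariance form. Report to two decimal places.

α = 0.42

Σσ²ᵢ = 1.526² + 1.159² + 1.365² + 1.140² = 6.8348
Covariances σ_ij = r_ij · s_i · s_j:
  σ(Q1,Q2) = 0.149 × 1.526 × 1.159 = 0.2635
  σ(Q1,Q3) = 0.255 × 1.526 × 1.365 = 0.5312
  σ(Q1,Q4) = 0.208 × 1.526 × 1.140 = 0.3618
  σ(Q2,Q3) = 0.041 × 1.159 × 1.365 = 0.0649
  σ(Q2,Q4) = 0.129 × 1.159 × 1.140 = 0.1704
  σ(Q3,Q4) = 0.104 × 1.365 × 1.140 = 0.1618
σ²_T = Σσ²ᵢ + 2·Σσ_ij = 6.8348 + 2 × 1.5536 = 9.9420
α = (4/3)·(1 − 6.8348/9.9420) = 0.42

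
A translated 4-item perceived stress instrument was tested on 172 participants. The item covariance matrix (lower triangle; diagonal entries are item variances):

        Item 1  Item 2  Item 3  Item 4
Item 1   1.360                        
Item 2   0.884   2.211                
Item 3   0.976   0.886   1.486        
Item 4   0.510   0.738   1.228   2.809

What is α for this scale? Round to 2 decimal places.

Σσ²ᵢ = 1.360 + 2.211 + 1.486 + 2.809 = 7.866
Sum of off-diagonal covariances = 5.222
σ²_T = 7.866 + 2 × 5.222 = 18.310
α = (k/(k−1))·(1 − Σσ²ᵢ/σ²_T) = (4/3)·(1 − 7.866/18.310) = 0.76

α = 0.76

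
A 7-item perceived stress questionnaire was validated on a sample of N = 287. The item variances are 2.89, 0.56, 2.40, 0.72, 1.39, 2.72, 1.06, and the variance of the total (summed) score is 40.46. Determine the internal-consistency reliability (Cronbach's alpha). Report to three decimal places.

sum of item variances = 2.89 + 0.56 + 2.40 + 0.72 + 1.39 + 2.72 + 1.06 = 11.74
α = (k/(k−1))·(1 − sum of item variances/total variance) = (7/6)·(1 − 11.74/40.46) = 0.828

Cronbach's alpha = 0.828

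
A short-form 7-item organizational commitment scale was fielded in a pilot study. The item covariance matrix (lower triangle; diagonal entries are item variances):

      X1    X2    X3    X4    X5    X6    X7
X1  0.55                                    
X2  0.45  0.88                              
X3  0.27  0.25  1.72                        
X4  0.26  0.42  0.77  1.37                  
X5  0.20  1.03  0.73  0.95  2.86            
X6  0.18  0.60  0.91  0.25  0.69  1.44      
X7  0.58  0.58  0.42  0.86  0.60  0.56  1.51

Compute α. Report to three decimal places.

ΣVar(i) = 0.55 + 0.88 + 1.72 + 1.37 + 2.86 + 1.44 + 1.51 = 10.33
Sum of the distinct covariances = 11.56
total variance = 10.33 + 2 × 11.56 = 33.45
α = (k/(k−1))·(1 − ΣVar(i)/total variance) = (7/6)·(1 − 10.33/33.45) = 0.806

α = 0.806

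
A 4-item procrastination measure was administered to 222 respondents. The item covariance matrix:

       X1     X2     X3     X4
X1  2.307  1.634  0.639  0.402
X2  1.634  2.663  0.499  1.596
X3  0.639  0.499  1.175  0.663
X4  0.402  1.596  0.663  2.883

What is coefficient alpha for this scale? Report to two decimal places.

coefficient alpha = 0.73

sum of item variances = 2.307 + 2.663 + 1.175 + 2.883 = 9.028
Σ_{i<j} σ_ij = 5.433
σ²_total = 9.028 + 2 × 5.433 = 19.894
α = (k/(k−1))·(1 − sum of item variances/σ²_total) = (4/3)·(1 − 9.028/19.894) = 0.73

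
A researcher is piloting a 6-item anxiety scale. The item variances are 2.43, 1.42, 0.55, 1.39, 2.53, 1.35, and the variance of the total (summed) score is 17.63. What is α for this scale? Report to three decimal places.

α = 0.542

ΣVar(i) = 2.43 + 1.42 + 0.55 + 1.39 + 2.53 + 1.35 = 9.67
α = (k/(k−1))·(1 − ΣVar(i)/total variance) = (6/5)·(1 − 9.67/17.63) = 0.542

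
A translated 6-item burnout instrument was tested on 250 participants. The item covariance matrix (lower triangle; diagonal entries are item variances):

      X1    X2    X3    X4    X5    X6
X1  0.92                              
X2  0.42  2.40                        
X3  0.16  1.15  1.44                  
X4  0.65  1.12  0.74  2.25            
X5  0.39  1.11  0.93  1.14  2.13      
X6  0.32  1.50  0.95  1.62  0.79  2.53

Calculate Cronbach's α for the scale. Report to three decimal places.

Cronbach's α = 0.828

sum of item variances = 0.92 + 2.40 + 1.44 + 2.25 + 2.13 + 2.53 = 11.67
Σ_{i<j} σ_ij = 12.99
σ²_T = 11.67 + 2 × 12.99 = 37.65
α = (k/(k−1))·(1 − sum of item variances/σ²_T) = (6/5)·(1 − 11.67/37.65) = 0.828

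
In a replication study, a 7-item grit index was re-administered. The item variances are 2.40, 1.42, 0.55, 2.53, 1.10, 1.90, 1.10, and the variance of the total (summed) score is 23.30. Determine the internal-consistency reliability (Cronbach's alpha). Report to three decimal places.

Σσᵢ² = 2.40 + 1.42 + 0.55 + 2.53 + 1.10 + 1.90 + 1.10 = 11.00
α = (k/(k−1))·(1 − Σσᵢ²/total variance) = (7/6)·(1 − 11.00/23.30) = 0.616

α = 0.616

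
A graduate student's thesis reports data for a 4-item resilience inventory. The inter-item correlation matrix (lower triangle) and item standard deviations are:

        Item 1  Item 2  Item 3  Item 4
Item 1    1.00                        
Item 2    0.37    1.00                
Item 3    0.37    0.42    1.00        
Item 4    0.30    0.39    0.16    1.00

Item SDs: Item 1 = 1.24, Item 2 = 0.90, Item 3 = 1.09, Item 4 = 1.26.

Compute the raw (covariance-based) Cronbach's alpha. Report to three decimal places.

Cronbach's alpha = 0.653

Σσ²ᵢ = 1.24² + 0.90² + 1.09² + 1.26² = 5.1233
Covariances σ_ij = r_ij · s_i · s_j:
  σ(Item 1,Item 2) = 0.37 × 1.24 × 0.90 = 0.4129
  σ(Item 1,Item 3) = 0.37 × 1.24 × 1.09 = 0.5001
  σ(Item 1,Item 4) = 0.30 × 1.24 × 1.26 = 0.4687
  σ(Item 2,Item 3) = 0.42 × 0.90 × 1.09 = 0.4120
  σ(Item 2,Item 4) = 0.39 × 0.90 × 1.26 = 0.4423
  σ(Item 3,Item 4) = 0.16 × 1.09 × 1.26 = 0.2197
σ²_T = Σσ²ᵢ + 2·Σσ_ij = 5.1233 + 2 × 2.4557 = 10.0347
α = (4/3)·(1 − 5.1233/10.0347) = 0.653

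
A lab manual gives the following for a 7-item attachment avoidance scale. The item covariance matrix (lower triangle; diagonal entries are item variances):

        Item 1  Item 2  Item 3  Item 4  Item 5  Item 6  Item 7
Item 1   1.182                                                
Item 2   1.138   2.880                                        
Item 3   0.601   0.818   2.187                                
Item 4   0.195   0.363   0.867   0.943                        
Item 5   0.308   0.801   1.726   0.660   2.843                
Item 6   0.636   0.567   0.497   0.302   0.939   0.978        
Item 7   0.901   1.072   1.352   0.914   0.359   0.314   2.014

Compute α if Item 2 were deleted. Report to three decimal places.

α = 0.811

Remaining items: Item 1, Item 3, Item 4, Item 5, Item 6, Item 7 (k = 6).
ΣVar(i) = 1.182 + 2.187 + 0.943 + 2.843 + 0.978 + 2.014 = 10.147
σ²_total = 10.147 + 2 × 10.571 = 31.289
α (item deleted) = (6/5)·(1 − 10.147/31.289) = 0.811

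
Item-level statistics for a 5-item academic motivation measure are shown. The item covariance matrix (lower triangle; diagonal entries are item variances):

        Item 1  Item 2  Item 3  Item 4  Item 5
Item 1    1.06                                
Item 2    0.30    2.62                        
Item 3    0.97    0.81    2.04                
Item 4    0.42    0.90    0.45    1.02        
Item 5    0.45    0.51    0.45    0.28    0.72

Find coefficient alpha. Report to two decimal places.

α = 0.75

Σσ²ᵢ = 1.06 + 2.62 + 2.04 + 1.02 + 0.72 = 7.46
Sum of off-diagonal covariances = 5.54
σ²_total = 7.46 + 2 × 5.54 = 18.54
α = (k/(k−1))·(1 − Σσ²ᵢ/σ²_total) = (5/4)·(1 − 7.46/18.54) = 0.75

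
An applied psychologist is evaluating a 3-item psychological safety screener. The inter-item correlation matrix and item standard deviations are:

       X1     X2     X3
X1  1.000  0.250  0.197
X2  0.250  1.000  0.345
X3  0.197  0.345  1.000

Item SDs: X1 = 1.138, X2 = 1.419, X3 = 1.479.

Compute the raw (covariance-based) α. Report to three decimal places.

Σσ²ᵢ = 1.138² + 1.419² + 1.479² = 5.4960
Covariances σ_ij = r_ij · s_i · s_j:
  σ(X1,X2) = 0.250 × 1.138 × 1.419 = 0.4037
  σ(X1,X3) = 0.197 × 1.138 × 1.479 = 0.3316
  σ(X2,X3) = 0.345 × 1.419 × 1.479 = 0.7241
σ²_T = Σσ²ᵢ + 2·Σσ_ij = 5.4960 + 2 × 1.4594 = 8.4148
α = (3/2)·(1 − 5.4960/8.4148) = 0.520

α = 0.520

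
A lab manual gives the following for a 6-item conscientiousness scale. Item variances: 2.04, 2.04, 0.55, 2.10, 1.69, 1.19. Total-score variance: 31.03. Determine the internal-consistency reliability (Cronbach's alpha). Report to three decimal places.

Cronbach's alpha = 0.828

Σσ²ᵢ = 2.04 + 2.04 + 0.55 + 2.10 + 1.69 + 1.19 = 9.61
α = (k/(k−1))·(1 − Σσ²ᵢ/σ²_total) = (6/5)·(1 − 9.61/31.03) = 0.828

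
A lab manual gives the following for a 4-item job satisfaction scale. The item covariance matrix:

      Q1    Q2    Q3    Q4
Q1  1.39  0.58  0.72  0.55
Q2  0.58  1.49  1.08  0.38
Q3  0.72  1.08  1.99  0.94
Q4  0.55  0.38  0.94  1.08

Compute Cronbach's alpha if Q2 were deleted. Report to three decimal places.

Remaining items: Q1, Q3, Q4 (k = 3).
sum of item variances = 1.39 + 1.99 + 1.08 = 4.46
σ²_T = 4.46 + 2 × 2.21 = 8.88
α (item deleted) = (3/2)·(1 − 4.46/8.88) = 0.747

Cronbach's alpha = 0.747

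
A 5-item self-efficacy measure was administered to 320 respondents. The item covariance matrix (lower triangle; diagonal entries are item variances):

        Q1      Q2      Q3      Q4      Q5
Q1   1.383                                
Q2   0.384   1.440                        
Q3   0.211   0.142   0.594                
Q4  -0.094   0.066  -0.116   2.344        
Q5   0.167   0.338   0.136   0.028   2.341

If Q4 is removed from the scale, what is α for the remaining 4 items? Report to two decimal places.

Remaining items: Q1, Q2, Q3, Q5 (k = 4).
Σσ²ᵢ = 1.383 + 1.440 + 0.594 + 2.341 = 5.758
σ²_total = 5.758 + 2 × 1.378 = 8.514
α (item deleted) = (4/3)·(1 − 5.758/8.514) = 0.43

α = 0.43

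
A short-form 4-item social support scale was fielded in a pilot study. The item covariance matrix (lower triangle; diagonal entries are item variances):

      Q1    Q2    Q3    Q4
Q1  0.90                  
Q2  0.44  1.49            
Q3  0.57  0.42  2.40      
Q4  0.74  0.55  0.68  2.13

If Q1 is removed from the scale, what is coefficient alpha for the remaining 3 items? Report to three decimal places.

α = 0.531

Remaining items: Q2, Q3, Q4 (k = 3).
ΣVar(i) = 1.49 + 2.40 + 2.13 = 6.02
Var(T) = 6.02 + 2 × 1.65 = 9.32
α (item deleted) = (3/2)·(1 − 6.02/9.32) = 0.531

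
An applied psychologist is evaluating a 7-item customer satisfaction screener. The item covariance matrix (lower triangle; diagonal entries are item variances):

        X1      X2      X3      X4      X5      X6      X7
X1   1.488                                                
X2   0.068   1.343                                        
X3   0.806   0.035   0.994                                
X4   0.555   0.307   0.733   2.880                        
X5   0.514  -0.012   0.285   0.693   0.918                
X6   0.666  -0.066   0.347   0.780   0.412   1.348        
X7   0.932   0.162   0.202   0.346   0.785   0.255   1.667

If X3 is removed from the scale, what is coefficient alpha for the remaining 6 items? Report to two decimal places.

Remaining items: X1, X2, X4, X5, X6, X7 (k = 6).
sum of item variances = 1.488 + 1.343 + 2.880 + 0.918 + 1.348 + 1.667 = 9.644
total variance = 9.644 + 2 × 6.397 = 22.438
α (item deleted) = (6/5)·(1 − 9.644/22.438) = 0.68

coefficient alpha = 0.68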